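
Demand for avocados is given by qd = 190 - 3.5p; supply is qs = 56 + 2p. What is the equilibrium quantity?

Set qd = qs: 190 - 3.5p = 56 + 2p.
134 = 5.5p, so p* = 268/11.
q* = 190 − 3.5(268/11) = 1152/11.

q* = 1152/11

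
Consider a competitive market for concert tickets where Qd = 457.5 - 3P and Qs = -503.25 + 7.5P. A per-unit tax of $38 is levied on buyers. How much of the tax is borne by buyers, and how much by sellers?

Buyers bear 190/7, sellers bear 76/7

Pre-tax equilibrium: P* = 91.5, Q* = 183.
Tax on buyers shifts demand to Qd = 457.5 − 3(P + 38) = 343.5 - 3P.
343.5 - 3P = -503.25 + 7.5P gives seller price Ps = 1129/14; buyers pay Pb = 1129/14 + 38 = 1661/14.
New quantity: Q = 457.5 − 3(1661/14) = 711/7.
Buyer burden = 1661/14 − 91.5 = 190/7; seller burden = 91.5 − 1129/14 = 76/7.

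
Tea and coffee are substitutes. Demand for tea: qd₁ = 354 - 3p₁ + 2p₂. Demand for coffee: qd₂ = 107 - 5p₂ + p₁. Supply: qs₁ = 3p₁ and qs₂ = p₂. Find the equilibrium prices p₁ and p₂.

p₁ = 1169/17, p₂ = 498/17

Market 1: 354 - 3p₁ + 2p₂ = 3p₁ → 6p₁ - 2p₂ = 354.
Market 2: 6p₂ - p₁ = 107.
Eliminating p₂: 6×(1) + 2×(2) gives 34p₁ = 2338, so p₁ = 1169/17.
Back-substitute into (2): p₂ = (107 + 1×1169/17) / 6 = 498/17.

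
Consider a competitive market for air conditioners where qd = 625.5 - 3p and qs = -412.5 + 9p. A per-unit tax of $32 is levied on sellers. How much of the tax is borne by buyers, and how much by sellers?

Buyers bear $24, sellers bear $8

Pre-tax equilibrium: p* = 86.5, q* = 366.
Tax on sellers shifts supply to qs = -412.5 + 9(p − 32) = -700.5 + 9p.
625.5 - 3p = -700.5 + 9p gives buyer price pb = 110.5; sellers receive ps = 110.5 − 32 = 78.5.
New quantity: q = 625.5 − 3(110.5) = 294.
Buyer burden = 110.5 − 86.5 = 24; seller burden = 86.5 − 78.5 = 8.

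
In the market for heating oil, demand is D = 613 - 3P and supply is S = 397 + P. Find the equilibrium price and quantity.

P* = 54, Q* = 451

Set D = S: 613 - 3P = 397 + P.
216 = 4P, so P* = 54.
Q* = 613 − 3(54) = 451.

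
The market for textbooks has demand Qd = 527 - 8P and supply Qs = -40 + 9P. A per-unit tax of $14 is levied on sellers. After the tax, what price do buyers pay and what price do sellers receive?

Pre-tax equilibrium: P* = 567/17, Q* = 4423/17.
Tax on sellers shifts supply to Qs = -40 + 9(P − 14) = -166 + 9P.
527 - 8P = -166 + 9P gives buyer price Pb = 693/17; sellers receive Ps = 693/17 − 14 = 455/17.
New quantity: Q = 527 − 8(693/17) = 3415/17.

Buyers pay 693/17, sellers receive 455/17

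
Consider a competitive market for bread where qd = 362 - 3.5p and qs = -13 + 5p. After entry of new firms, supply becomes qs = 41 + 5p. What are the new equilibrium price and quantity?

Original equilibrium: p* = 750/17, q* = 3529/17.
New equilibrium: 362 - 3.5p = 41 + 5p, so 321 = 8.5p and p' = 642/17; q' = 362 − 3.5(642/17) = 3907/17.

p' = 642/17, q' = 3907/17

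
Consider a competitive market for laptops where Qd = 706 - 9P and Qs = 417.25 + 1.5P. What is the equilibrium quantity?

Set Qd = Qs: 706 - 9P = 417.25 + 1.5P.
288.75 = 10.5P, so P* = 27.5.
Q* = 706 − 9(27.5) = 458.5.

Q* = 458.5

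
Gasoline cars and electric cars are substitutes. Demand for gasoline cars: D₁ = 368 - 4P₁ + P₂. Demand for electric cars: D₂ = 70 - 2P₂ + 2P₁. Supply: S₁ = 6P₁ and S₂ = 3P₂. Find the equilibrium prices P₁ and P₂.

Market 1: 368 - 4P₁ + P₂ = 6P₁ → 10P₁ - P₂ = 368.
Market 2: 5P₂ - 2P₁ = 70.
Eliminating P₂: 5×(1) + 1×(2) gives 48P₁ = 1910, so P₁ = 955/24.
Back-substitute into (2): P₂ = (70 + 2×955/24) / 5 = 359/12.

P₁ = 955/24, P₂ = 359/12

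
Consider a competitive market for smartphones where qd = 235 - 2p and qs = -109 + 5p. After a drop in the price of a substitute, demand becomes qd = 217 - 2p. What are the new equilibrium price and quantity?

p' = 326/7, q' = 867/7

Original equilibrium: p* = 344/7, q* = 957/7.
New equilibrium: 217 - 2p = -109 + 5p, so 326 = 7p and p' = 326/7; q' = 217 − 2(326/7) = 867/7.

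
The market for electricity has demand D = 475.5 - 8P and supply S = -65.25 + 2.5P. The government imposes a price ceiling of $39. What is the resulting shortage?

Shortage = 131.25

Equilibrium price would be P* = 51.5, so the ceiling at 39 binds.
At P = 39: D = 475.5 − 8(39) = 163.5, S = -65.25 + 2.5(39) = 32.25.
Shortage = 163.5 − 32.25 = 131.25.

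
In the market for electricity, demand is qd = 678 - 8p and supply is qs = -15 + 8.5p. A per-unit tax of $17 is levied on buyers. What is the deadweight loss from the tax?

Pre-tax equilibrium: p* = 42, q* = 342.
Tax on buyers shifts demand to qd = 678 − 8(p + 17) = 542 - 8p.
542 - 8p = -15 + 8.5p gives seller price ps = 1114/33; buyers pay pb = 1114/33 + 17 = 1675/33.
New quantity: q = 678 − 8(1675/33) = 8974/33.
DWL = ½ × 17 × (342 − 8974/33) = 19652/33.

Deadweight loss = 19652/33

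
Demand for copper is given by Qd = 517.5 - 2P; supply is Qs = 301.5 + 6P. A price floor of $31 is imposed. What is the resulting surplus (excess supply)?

Equilibrium price would be P* = 27, so the floor at 31 binds.
At P = 31: Qd = 455.5, Qs = 487.5.
Surplus = 487.5 − 455.5 = 32.

Surplus = 32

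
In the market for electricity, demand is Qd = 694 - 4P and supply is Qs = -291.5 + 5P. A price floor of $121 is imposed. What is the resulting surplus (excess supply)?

Equilibrium price would be P* = 109.5, so the floor at 121 binds.
At P = 121: Qd = 210, Qs = 313.5.
Surplus = 313.5 − 210 = 103.5.

Surplus = 103.5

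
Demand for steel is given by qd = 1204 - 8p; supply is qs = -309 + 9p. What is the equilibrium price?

Set qd = qs: 1204 - 8p = -309 + 9p.
1513 = 17p, so p* = 89.
q* = 1204 − 8(89) = 492.

p* = 89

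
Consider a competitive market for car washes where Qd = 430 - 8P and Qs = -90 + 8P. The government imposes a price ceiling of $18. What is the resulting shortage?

Equilibrium price would be P* = 32.5, so the ceiling at 18 binds.
At P = 18: Qd = 430 − 8(18) = 286, Qs = -90 + 8(18) = 54.
Shortage = 286 − 54 = 232.

Shortage = 232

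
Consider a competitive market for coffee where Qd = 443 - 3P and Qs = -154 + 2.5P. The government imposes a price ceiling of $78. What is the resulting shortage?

Equilibrium price would be P* = 1194/11, so the ceiling at 78 binds.
At P = 78: Qd = 443 − 3(78) = 209, Qs = -154 + 2.5(78) = 41.
Shortage = 209 − 41 = 168.

Shortage = 168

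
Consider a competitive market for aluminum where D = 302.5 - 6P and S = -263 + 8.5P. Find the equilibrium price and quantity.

P* = 39, Q* = 68.5

Set D = S: 302.5 - 6P = -263 + 8.5P.
565.5 = 14.5P, so P* = 39.
Q* = 302.5 − 6(39) = 68.5.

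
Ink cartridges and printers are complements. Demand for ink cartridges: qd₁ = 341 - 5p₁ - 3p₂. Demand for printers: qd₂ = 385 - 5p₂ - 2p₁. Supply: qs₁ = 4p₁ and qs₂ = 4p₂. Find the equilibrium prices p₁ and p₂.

Market 1: 341 - 5p₁ - 3p₂ = 4p₁ → 9p₁ + 3p₂ = 341.
Market 2: 9p₂ + 2p₁ = 385.
Eliminating p₂: 9×(1) − 3×(2) gives 75p₁ = 1914, so p₁ = 25.52.
Back-substitute into (2): p₂ = (385 − 2×25.52) / 9 = 2783/75.

p₁ = 25.52, p₂ = 2783/75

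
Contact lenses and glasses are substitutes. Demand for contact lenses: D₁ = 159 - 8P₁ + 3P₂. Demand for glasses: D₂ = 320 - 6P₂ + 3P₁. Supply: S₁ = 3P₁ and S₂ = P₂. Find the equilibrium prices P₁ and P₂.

Market 1: 159 - 8P₁ + 3P₂ = 3P₁ → 11P₁ - 3P₂ = 159.
Market 2: 7P₂ - 3P₁ = 320.
Eliminating P₂: 7×(1) + 3×(2) gives 68P₁ = 2073, so P₁ = 2073/68.
Back-substitute into (2): P₂ = (320 + 3×2073/68) / 7 = 3997/68.

P₁ = 2073/68, P₂ = 3997/68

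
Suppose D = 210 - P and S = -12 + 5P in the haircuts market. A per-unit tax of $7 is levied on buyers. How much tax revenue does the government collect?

Tax revenue = 7021/6

Pre-tax equilibrium: P* = 37, Q* = 173.
Tax on buyers shifts demand to D = 210 − 1(P + 7) = 203 - P.
203 - P = -12 + 5P gives seller price Ps = 215/6; buyers pay Pb = 215/6 + 7 = 257/6.
New quantity: Q = 210 − 1(257/6) = 1003/6.
Revenue = 7 × 1003/6 = 7021/6.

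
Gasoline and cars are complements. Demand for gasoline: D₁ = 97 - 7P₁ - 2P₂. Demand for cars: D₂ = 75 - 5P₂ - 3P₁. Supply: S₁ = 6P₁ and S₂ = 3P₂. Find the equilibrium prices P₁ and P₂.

P₁ = 313/49, P₂ = 342/49

Market 1: 97 - 7P₁ - 2P₂ = 6P₁ → 13P₁ + 2P₂ = 97.
Market 2: 8P₂ + 3P₁ = 75.
Eliminating P₂: 8×(1) − 2×(2) gives 98P₁ = 626, so P₁ = 313/49.
Back-substitute into (2): P₂ = (75 − 3×313/49) / 8 = 342/49.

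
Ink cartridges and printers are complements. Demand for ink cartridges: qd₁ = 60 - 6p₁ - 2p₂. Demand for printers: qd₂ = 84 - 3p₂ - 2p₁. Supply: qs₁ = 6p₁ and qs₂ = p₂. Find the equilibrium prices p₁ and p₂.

p₁ = 18/11, p₂ = 222/11

Market 1: 60 - 6p₁ - 2p₂ = 6p₁ → 12p₁ + 2p₂ = 60.
Market 2: 4p₂ + 2p₁ = 84.
Eliminating p₂: 4×(1) − 2×(2) gives 44p₁ = 72, so p₁ = 18/11.
Back-substitute into (2): p₂ = (84 − 2×18/11) / 4 = 222/11.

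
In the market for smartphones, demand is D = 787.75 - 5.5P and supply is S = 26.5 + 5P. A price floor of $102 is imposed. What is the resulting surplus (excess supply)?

Surplus = 309.75

Equilibrium price would be P* = 72.5, so the floor at 102 binds.
At P = 102: D = 226.75, S = 536.5.
Surplus = 536.5 − 226.75 = 309.75.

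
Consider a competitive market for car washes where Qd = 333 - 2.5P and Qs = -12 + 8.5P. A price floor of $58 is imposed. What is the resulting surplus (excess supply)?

Equilibrium price would be P* = 345/11, so the floor at 58 binds.
At P = 58: Qd = 188, Qs = 481.
Surplus = 481 − 188 = 293.

Surplus = 293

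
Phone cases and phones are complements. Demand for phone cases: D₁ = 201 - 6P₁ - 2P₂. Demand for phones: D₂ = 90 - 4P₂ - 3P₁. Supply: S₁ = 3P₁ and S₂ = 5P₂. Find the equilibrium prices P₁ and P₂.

P₁ = 21.72, P₂ = 2.76

Market 1: 201 - 6P₁ - 2P₂ = 3P₁ → 9P₁ + 2P₂ = 201.
Market 2: 9P₂ + 3P₁ = 90.
Eliminating P₂: 9×(1) − 2×(2) gives 75P₁ = 1629, so P₁ = 21.72.
Back-substitute into (2): P₂ = (90 − 3×21.72) / 9 = 2.76.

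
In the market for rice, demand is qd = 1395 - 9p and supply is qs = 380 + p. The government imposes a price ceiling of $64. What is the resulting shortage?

Shortage = 375

Equilibrium price would be p* = 101.5, so the ceiling at 64 binds.
At p = 64: qd = 1395 − 9(64) = 819, qs = 380 + 1(64) = 444.
Shortage = 819 − 444 = 375.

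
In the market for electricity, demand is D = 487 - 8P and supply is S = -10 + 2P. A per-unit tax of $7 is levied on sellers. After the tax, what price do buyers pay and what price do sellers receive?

Buyers pay $51.1, sellers receive $44.1

Pre-tax equilibrium: P* = 49.7, Q* = 89.4.
Tax on sellers shifts supply to S = -10 + 2(P − 7) = -24 + 2P.
487 - 8P = -24 + 2P gives buyer price Pb = 51.1; sellers receive Ps = 51.1 − 7 = 44.1.
New quantity: Q = 487 − 8(51.1) = 78.2.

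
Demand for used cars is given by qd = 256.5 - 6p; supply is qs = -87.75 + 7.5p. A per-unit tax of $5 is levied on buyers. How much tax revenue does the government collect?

Tax revenue = 2605/6

Pre-tax equilibrium: p* = 25.5, q* = 103.5.
Tax on buyers shifts demand to qd = 256.5 − 6(p + 5) = 226.5 - 6p.
226.5 - 6p = -87.75 + 7.5p gives seller price ps = 419/18; buyers pay pb = 419/18 + 5 = 509/18.
New quantity: q = 256.5 − 6(509/18) = 521/6.
Revenue = 5 × 521/6 = 2605/6.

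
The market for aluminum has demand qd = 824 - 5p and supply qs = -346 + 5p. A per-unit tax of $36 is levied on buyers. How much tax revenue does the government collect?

Tax revenue = 5364

Pre-tax equilibrium: p* = 117, q* = 239.
Tax on buyers shifts demand to qd = 824 − 5(p + 36) = 644 - 5p.
644 - 5p = -346 + 5p gives seller price ps = 99; buyers pay pb = 99 + 36 = 135.
New quantity: q = 824 − 5(135) = 149.
Revenue = 36 × 149 = 5364.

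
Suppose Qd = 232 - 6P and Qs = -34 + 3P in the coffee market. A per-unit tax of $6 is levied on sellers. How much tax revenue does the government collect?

Pre-tax equilibrium: P* = 266/9, Q* = 164/3.
Tax on sellers shifts supply to Qs = -34 + 3(P − 6) = -52 + 3P.
232 - 6P = -52 + 3P gives buyer price Pb = 284/9; sellers receive Ps = 284/9 − 6 = 230/9.
New quantity: Q = 232 − 6(284/9) = 128/3.
Revenue = 6 × 128/3 = 256.

Tax revenue = 256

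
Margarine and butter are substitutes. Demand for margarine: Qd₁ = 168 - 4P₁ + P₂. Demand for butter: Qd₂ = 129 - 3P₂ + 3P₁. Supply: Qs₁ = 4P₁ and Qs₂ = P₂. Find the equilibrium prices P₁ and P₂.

P₁ = 801/29, P₂ = 1536/29

Market 1: 168 - 4P₁ + P₂ = 4P₁ → 8P₁ - P₂ = 168.
Market 2: 4P₂ - 3P₁ = 129.
Eliminating P₂: 4×(1) + 1×(2) gives 29P₁ = 801, so P₁ = 801/29.
Back-substitute into (2): P₂ = (129 + 3×801/29) / 4 = 1536/29.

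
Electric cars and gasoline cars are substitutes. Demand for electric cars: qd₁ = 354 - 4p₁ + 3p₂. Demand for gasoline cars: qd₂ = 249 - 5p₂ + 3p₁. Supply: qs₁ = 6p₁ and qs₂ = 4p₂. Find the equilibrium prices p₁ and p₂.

p₁ = 437/9, p₂ = 1184/27

Market 1: 354 - 4p₁ + 3p₂ = 6p₁ → 10p₁ - 3p₂ = 354.
Market 2: 9p₂ - 3p₁ = 249.
Eliminating p₂: 9×(1) + 3×(2) gives 81p₁ = 3933, so p₁ = 437/9.
Back-substitute into (2): p₂ = (249 + 3×437/9) / 9 = 1184/27.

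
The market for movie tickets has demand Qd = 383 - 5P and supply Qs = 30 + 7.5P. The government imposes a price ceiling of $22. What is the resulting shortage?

Equilibrium price would be P* = 28.24, so the ceiling at 22 binds.
At P = 22: Qd = 383 − 5(22) = 273, Qs = 30 + 7.5(22) = 195.
Shortage = 273 − 195 = 78.

Shortage = 78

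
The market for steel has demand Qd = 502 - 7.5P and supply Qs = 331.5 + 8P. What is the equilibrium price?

Set Qd = Qs: 502 - 7.5P = 331.5 + 8P.
170.5 = 15.5P, so P* = 11.
Q* = 502 − 7.5(11) = 419.5.

P* = 11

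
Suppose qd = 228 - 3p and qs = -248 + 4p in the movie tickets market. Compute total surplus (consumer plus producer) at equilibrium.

Equilibrium: 228 - 3p = -248 + 4p gives p* = 68, q* = 24.
Demand choke price: p = 76; supply starts at p = 62.
CS = ½(76 − 68)(24) = 96; PS = ½(68 − 62)(24) = 72.

Total surplus = 168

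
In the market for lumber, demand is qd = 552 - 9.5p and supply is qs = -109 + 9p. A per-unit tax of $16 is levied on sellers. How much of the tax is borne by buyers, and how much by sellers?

Buyers bear 288/37, sellers bear 304/37

Pre-tax equilibrium: p* = 1322/37, q* = 7865/37.
Tax on sellers shifts supply to qs = -109 + 9(p − 16) = -253 + 9p.
552 - 9.5p = -253 + 9p gives buyer price pb = 1610/37; sellers receive ps = 1610/37 − 16 = 1018/37.
New quantity: q = 552 − 9.5(1610/37) = 5129/37.
Buyer burden = 1610/37 − 1322/37 = 288/37; seller burden = 1322/37 − 1018/37 = 304/37.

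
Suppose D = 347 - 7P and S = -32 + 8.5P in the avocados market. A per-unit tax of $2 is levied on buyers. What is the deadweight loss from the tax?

Deadweight loss = 238/31

Pre-tax equilibrium: P* = 758/31, Q* = 5451/31.
Tax on buyers shifts demand to D = 347 − 7(P + 2) = 333 - 7P.
333 - 7P = -32 + 8.5P gives seller price Ps = 730/31; buyers pay Pb = 730/31 + 2 = 792/31.
New quantity: Q = 347 − 7(792/31) = 5213/31.
DWL = ½ × 2 × (5451/31 − 5213/31) = 238/31.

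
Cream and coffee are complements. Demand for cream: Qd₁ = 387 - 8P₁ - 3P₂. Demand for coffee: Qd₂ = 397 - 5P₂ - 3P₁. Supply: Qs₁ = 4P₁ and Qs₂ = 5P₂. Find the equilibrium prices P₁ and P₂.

Market 1: 387 - 8P₁ - 3P₂ = 4P₁ → 12P₁ + 3P₂ = 387.
Market 2: 10P₂ + 3P₁ = 397.
Eliminating P₂: 10×(1) − 3×(2) gives 111P₁ = 2679, so P₁ = 893/37.
Back-substitute into (2): P₂ = (397 − 3×893/37) / 10 = 1201/37.

P₁ = 893/37, P₂ = 1201/37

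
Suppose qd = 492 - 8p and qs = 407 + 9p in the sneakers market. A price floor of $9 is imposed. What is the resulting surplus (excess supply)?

Equilibrium price would be p* = 5, so the floor at 9 binds.
At p = 9: qd = 420, qs = 488.
Surplus = 488 − 420 = 68.

Surplus = 68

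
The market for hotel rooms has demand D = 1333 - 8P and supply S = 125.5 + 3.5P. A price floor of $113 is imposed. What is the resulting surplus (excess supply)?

Equilibrium price would be P* = 105, so the floor at 113 binds.
At P = 113: D = 429, S = 521.
Surplus = 521 − 429 = 92.

Surplus = 92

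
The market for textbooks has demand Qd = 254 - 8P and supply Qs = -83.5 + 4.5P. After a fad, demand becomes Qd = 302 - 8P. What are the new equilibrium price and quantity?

P' = 30.84, Q' = 55.28

Original equilibrium: P* = 27, Q* = 38.
New equilibrium: 302 - 8P = -83.5 + 4.5P, so 385.5 = 12.5P and P' = 30.84; Q' = 302 − 8(30.84) = 55.28.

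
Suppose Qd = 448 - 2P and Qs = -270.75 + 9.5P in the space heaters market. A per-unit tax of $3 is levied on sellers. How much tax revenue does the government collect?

Pre-tax equilibrium: P* = 62.5, Q* = 323.
Tax on sellers shifts supply to Qs = -270.75 + 9.5(P − 3) = -299.25 + 9.5P.
448 - 2P = -299.25 + 9.5P gives buyer price Pb = 2989/46; sellers receive Ps = 2989/46 − 3 = 2851/46.
New quantity: Q = 448 − 2(2989/46) = 7315/23.
Revenue = 3 × 7315/23 = 21945/23.

Tax revenue = 21945/23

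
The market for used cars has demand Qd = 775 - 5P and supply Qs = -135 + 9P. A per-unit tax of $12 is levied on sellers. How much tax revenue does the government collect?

Tax revenue = 34560/7

Pre-tax equilibrium: P* = 65, Q* = 450.
Tax on sellers shifts supply to Qs = -135 + 9(P − 12) = -243 + 9P.
775 - 5P = -243 + 9P gives buyer price Pb = 509/7; sellers receive Ps = 509/7 − 12 = 425/7.
New quantity: Q = 775 − 5(509/7) = 2880/7.
Revenue = 12 × 2880/7 = 34560/7.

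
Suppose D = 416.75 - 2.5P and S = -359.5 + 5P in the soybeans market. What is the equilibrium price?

P* = 103.5

Set D = S: 416.75 - 2.5P = -359.5 + 5P.
776.25 = 7.5P, so P* = 103.5.
Q* = 416.75 − 2.5(103.5) = 158.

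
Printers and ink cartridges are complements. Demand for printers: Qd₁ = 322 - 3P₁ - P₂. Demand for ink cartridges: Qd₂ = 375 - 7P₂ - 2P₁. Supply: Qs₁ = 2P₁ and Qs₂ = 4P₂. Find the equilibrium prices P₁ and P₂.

Market 1: 322 - 3P₁ - P₂ = 2P₁ → 5P₁ + P₂ = 322.
Market 2: 11P₂ + 2P₁ = 375.
Eliminating P₂: 11×(1) − 1×(2) gives 53P₁ = 3167, so P₁ = 3167/53.
Back-substitute into (2): P₂ = (375 − 2×3167/53) / 11 = 1231/53.

P₁ = 3167/53, P₂ = 1231/53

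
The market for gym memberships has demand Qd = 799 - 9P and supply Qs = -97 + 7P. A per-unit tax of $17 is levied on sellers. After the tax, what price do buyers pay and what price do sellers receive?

Buyers pay $63.4375, sellers receive $46.4375

Pre-tax equilibrium: P* = 56, Q* = 295.
Tax on sellers shifts supply to Qs = -97 + 7(P − 17) = -216 + 7P.
799 - 9P = -216 + 7P gives buyer price Pb = 63.4375; sellers receive Ps = 63.4375 − 17 = 46.4375.
New quantity: Q = 799 − 9(63.4375) = 228.0625.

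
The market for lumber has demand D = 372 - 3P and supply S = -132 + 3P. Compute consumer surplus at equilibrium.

Equilibrium: 372 - 3P = -132 + 3P gives P* = 84, Q* = 120.
Demand choke price (D = 0): P = 124.
CS = ½(124 − 84)(120) = 2400.

Consumer surplus = 2400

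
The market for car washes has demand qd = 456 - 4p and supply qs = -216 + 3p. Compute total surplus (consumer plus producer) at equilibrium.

Equilibrium: 456 - 4p = -216 + 3p gives p* = 96, q* = 72.
Demand choke price: p = 114; supply starts at p = 72.
CS = ½(114 − 96)(72) = 648; PS = ½(96 − 72)(72) = 864.

Total surplus = 1512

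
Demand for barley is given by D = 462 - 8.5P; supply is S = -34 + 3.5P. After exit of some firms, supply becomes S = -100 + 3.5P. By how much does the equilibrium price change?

ΔP = 5.5

Original equilibrium: P* = 124/3, Q* = 332/3.
New equilibrium: 462 - 8.5P = -100 + 3.5P, so 562 = 12P and P' = 281/6; Q' = 462 − 8.5(281/6) = 767/12.
Change in price: 281/6 − 124/3 = 5.5.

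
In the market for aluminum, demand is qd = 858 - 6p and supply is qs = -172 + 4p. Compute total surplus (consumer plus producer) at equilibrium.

Equilibrium: 858 - 6p = -172 + 4p gives p* = 103, q* = 240.
Demand choke price: p = 143; supply starts at p = 43.
CS = ½(143 − 103)(240) = 4800; PS = ½(103 − 43)(240) = 7200.

Total surplus = 12000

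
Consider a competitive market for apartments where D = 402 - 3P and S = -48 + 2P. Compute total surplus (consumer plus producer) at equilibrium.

Equilibrium: 402 - 3P = -48 + 2P gives P* = 90, Q* = 132.
Demand choke price: P = 134; supply starts at P = 24.
CS = ½(134 − 90)(132) = 2904; PS = ½(90 − 24)(132) = 4356.

Total surplus = 7260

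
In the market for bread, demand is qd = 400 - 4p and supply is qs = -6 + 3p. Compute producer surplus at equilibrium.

Producer surplus = 4704

Equilibrium: 400 - 4p = -6 + 3p gives p* = 58, q* = 168.
Supply starts at p = 2 (where qs = 0).
PS = ½(58 − 2)(168) = 4704.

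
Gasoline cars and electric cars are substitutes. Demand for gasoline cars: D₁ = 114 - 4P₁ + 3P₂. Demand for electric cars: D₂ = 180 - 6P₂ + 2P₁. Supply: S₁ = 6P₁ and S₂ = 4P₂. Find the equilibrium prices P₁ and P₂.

P₁ = 840/47, P₂ = 1014/47

Market 1: 114 - 4P₁ + 3P₂ = 6P₁ → 10P₁ - 3P₂ = 114.
Market 2: 10P₂ - 2P₁ = 180.
Eliminating P₂: 10×(1) + 3×(2) gives 94P₁ = 1680, so P₁ = 840/47.
Back-substitute into (2): P₂ = (180 + 2×840/47) / 10 = 1014/47.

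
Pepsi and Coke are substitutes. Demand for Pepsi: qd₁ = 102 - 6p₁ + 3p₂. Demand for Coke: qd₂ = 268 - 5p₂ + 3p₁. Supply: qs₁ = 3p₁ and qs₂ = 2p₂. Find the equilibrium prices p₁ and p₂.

p₁ = 253/9, p₂ = 151/3

Market 1: 102 - 6p₁ + 3p₂ = 3p₁ → 9p₁ - 3p₂ = 102.
Market 2: 7p₂ - 3p₁ = 268.
Eliminating p₂: 7×(1) + 3×(2) gives 54p₁ = 1518, so p₁ = 253/9.
Back-substitute into (2): p₂ = (268 + 3×253/9) / 7 = 151/3.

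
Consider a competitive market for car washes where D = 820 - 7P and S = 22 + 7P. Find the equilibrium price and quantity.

Set D = S: 820 - 7P = 22 + 7P.
798 = 14P, so P* = 57.
Q* = 820 − 7(57) = 421.

P* = 57, Q* = 421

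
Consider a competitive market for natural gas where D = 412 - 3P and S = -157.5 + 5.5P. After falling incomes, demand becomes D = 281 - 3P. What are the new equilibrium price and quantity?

P' = 877/17, Q' = 2146/17

Original equilibrium: P* = 67, Q* = 211.
New equilibrium: 281 - 3P = -157.5 + 5.5P, so 438.5 = 8.5P and P' = 877/17; Q' = 281 − 3(877/17) = 2146/17.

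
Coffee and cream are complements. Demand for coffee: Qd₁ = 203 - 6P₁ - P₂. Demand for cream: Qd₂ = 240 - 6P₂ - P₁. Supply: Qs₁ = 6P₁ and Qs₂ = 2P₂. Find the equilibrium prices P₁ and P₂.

P₁ = 1384/95, P₂ = 2677/95

Market 1: 203 - 6P₁ - P₂ = 6P₁ → 12P₁ + P₂ = 203.
Market 2: 8P₂ + P₁ = 240.
Eliminating P₂: 8×(1) − 1×(2) gives 95P₁ = 1384, so P₁ = 1384/95.
Back-substitute into (2): P₂ = (240 − 1×1384/95) / 8 = 2677/95.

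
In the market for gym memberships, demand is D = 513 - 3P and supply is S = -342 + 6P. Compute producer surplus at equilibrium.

Producer surplus = 4332

Equilibrium: 513 - 3P = -342 + 6P gives P* = 95, Q* = 228.
Supply starts at P = 57 (where S = 0).
PS = ½(95 − 57)(228) = 4332.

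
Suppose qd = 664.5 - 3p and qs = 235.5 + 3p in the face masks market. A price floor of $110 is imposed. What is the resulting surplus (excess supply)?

Surplus = 231

Equilibrium price would be p* = 71.5, so the floor at 110 binds.
At p = 110: qd = 334.5, qs = 565.5.
Surplus = 565.5 − 334.5 = 231.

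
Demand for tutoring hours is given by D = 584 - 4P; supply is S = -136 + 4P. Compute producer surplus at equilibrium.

Equilibrium: 584 - 4P = -136 + 4P gives P* = 90, Q* = 224.
Supply starts at P = 34 (where S = 0).
PS = ½(90 − 34)(224) = 6272.

Producer surplus = 6272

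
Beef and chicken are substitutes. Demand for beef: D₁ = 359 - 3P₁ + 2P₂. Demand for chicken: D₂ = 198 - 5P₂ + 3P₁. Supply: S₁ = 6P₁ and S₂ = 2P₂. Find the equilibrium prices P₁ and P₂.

Market 1: 359 - 3P₁ + 2P₂ = 6P₁ → 9P₁ - 2P₂ = 359.
Market 2: 7P₂ - 3P₁ = 198.
Eliminating P₂: 7×(1) + 2×(2) gives 57P₁ = 2909, so P₁ = 2909/57.
Back-substitute into (2): P₂ = (198 + 3×2909/57) / 7 = 953/19.

P₁ = 2909/57, P₂ = 953/19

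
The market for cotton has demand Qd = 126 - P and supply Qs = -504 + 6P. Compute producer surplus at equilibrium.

Equilibrium: 126 - P = -504 + 6P gives P* = 90, Q* = 36.
Supply starts at P = 84 (where Qs = 0).
PS = ½(90 − 84)(36) = 108.

Producer surplus = 108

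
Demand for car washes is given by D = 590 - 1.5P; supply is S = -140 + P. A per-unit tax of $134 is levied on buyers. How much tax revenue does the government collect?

Tax revenue = 9594.4

Pre-tax equilibrium: P* = 292, Q* = 152.
Tax on buyers shifts demand to D = 590 − 1.5(P + 134) = 389 - 1.5P.
389 - 1.5P = -140 + P gives seller price Ps = 211.6; buyers pay Pb = 211.6 + 134 = 345.6.
New quantity: Q = 590 − 1.5(345.6) = 71.6.
Revenue = 134 × 71.6 = 9594.4.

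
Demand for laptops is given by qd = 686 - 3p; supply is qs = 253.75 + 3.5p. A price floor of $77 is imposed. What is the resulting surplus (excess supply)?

Equilibrium price would be p* = 66.5, so the floor at 77 binds.
At p = 77: qd = 455, qs = 523.25.
Surplus = 523.25 − 455 = 68.25.

Surplus = 68.25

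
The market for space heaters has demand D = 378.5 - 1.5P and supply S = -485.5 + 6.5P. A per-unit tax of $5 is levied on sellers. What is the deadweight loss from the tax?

Pre-tax equilibrium: P* = 108, Q* = 216.5.
Tax on sellers shifts supply to S = -485.5 + 6.5(P − 5) = -518 + 6.5P.
378.5 - 1.5P = -518 + 6.5P gives buyer price Pb = 112.0625; sellers receive Ps = 112.0625 − 5 = 107.0625.
New quantity: Q = 378.5 − 1.5(112.0625) = 210.40625.
DWL = ½ × 5 × (216.5 − 210.40625) = 15.234375.

Deadweight loss = 15.234375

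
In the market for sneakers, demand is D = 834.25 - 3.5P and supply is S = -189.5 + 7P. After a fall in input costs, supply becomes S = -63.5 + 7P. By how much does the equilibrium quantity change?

ΔQ = 42

Original equilibrium: P* = 97.5, Q* = 493.
New equilibrium: 834.25 - 3.5P = -63.5 + 7P, so 897.75 = 10.5P and P' = 85.5; Q' = 834.25 − 3.5(85.5) = 535.
Change in quantity: 535 − 493 = 42.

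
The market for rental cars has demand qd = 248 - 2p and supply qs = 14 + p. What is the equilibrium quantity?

Set qd = qs: 248 - 2p = 14 + p.
234 = 3p, so p* = 78.
q* = 248 − 2(78) = 92.

q* = 92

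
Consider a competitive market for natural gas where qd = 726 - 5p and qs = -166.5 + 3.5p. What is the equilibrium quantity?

q* = 201

Set qd = qs: 726 - 5p = -166.5 + 3.5p.
892.5 = 8.5p, so p* = 105.
q* = 726 − 5(105) = 201.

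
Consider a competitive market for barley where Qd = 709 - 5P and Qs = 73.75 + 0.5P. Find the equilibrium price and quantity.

Set Qd = Qs: 709 - 5P = 73.75 + 0.5P.
635.25 = 5.5P, so P* = 115.5.
Q* = 709 − 5(115.5) = 131.5.

P* = 115.5, Q* = 131.5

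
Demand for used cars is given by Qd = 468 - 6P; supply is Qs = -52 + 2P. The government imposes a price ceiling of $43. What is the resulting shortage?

Shortage = 176

Equilibrium price would be P* = 65, so the ceiling at 43 binds.
At P = 43: Qd = 468 − 6(43) = 210, Qs = -52 + 2(43) = 34.
Shortage = 210 − 34 = 176.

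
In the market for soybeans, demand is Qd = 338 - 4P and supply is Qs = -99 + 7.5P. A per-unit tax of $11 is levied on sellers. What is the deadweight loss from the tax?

Pre-tax equilibrium: P* = 38, Q* = 186.
Tax on sellers shifts supply to Qs = -99 + 7.5(P − 11) = -181.5 + 7.5P.
338 - 4P = -181.5 + 7.5P gives buyer price Pb = 1039/23; sellers receive Ps = 1039/23 − 11 = 786/23.
New quantity: Q = 338 − 4(1039/23) = 3618/23.
DWL = ½ × 11 × (186 − 3618/23) = 3630/23.

Deadweight loss = 3630/23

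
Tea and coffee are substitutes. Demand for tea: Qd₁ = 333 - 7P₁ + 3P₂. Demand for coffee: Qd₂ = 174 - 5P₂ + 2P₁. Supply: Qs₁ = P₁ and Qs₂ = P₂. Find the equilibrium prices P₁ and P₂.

Market 1: 333 - 7P₁ + 3P₂ = P₁ → 8P₁ - 3P₂ = 333.
Market 2: 6P₂ - 2P₁ = 174.
Eliminating P₂: 6×(1) + 3×(2) gives 42P₁ = 2520, so P₁ = 60.
Back-substitute into (2): P₂ = (174 + 2×60) / 6 = 49.

P₁ = 60, P₂ = 49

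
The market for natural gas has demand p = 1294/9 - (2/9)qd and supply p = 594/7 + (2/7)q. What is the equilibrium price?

Set the two price expressions equal: 1294/9 - (2/9)q = 594/7 + (2/7)q.
3712/63 = (32/63)q, so q* = 116.
p* = 1294/9 − (2/9)(116) = 118.

p* = 118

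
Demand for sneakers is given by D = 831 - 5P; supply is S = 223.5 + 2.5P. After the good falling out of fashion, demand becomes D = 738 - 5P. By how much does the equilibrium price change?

Original equilibrium: P* = 81, Q* = 426.
New equilibrium: 738 - 5P = 223.5 + 2.5P, so 514.5 = 7.5P and P' = 68.6; Q' = 738 − 5(68.6) = 395.
Change in price: 68.6 − 81 = -12.4.

ΔP = -12.4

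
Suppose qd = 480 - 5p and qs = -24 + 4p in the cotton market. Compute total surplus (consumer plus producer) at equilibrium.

Equilibrium: 480 - 5p = -24 + 4p gives p* = 56, q* = 200.
Demand choke price: p = 96; supply starts at p = 6.
CS = ½(96 − 56)(200) = 4000; PS = ½(56 − 6)(200) = 5000.

Total surplus = 9000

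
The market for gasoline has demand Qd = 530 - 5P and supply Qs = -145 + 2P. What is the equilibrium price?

P* = 675/7

Set Qd = Qs: 530 - 5P = -145 + 2P.
675 = 7P, so P* = 675/7.
Q* = 530 − 5(675/7) = 335/7.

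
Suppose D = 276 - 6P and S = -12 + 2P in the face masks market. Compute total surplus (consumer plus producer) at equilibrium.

Total surplus = 1200

Equilibrium: 276 - 6P = -12 + 2P gives P* = 36, Q* = 60.
Demand choke price: P = 46; supply starts at P = 6.
CS = ½(46 − 36)(60) = 300; PS = ½(36 − 6)(60) = 900.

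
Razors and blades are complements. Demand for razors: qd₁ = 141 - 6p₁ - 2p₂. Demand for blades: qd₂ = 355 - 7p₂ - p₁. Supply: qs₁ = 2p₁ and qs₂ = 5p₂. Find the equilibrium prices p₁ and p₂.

Market 1: 141 - 6p₁ - 2p₂ = 2p₁ → 8p₁ + 2p₂ = 141.
Market 2: 12p₂ + p₁ = 355.
Eliminating p₂: 12×(1) − 2×(2) gives 94p₁ = 982, so p₁ = 491/47.
Back-substitute into (2): p₂ = (355 − 1×491/47) / 12 = 2699/94.

p₁ = 491/47, p₂ = 2699/94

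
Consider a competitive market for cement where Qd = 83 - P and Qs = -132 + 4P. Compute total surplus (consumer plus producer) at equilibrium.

Equilibrium: 83 - P = -132 + 4P gives P* = 43, Q* = 40.
Demand choke price: P = 83; supply starts at P = 33.
CS = ½(83 − 43)(40) = 800; PS = ½(43 − 33)(40) = 200.

Total surplus = 1000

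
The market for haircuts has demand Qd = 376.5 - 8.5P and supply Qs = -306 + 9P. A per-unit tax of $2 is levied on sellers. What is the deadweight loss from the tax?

Deadweight loss = 306/35

Pre-tax equilibrium: P* = 39, Q* = 45.
Tax on sellers shifts supply to Qs = -306 + 9(P − 2) = -324 + 9P.
376.5 - 8.5P = -324 + 9P gives buyer price Pb = 1401/35; sellers receive Ps = 1401/35 − 2 = 1331/35.
New quantity: Q = 376.5 − 8.5(1401/35) = 1269/35.
DWL = ½ × 2 × (45 − 1269/35) = 306/35.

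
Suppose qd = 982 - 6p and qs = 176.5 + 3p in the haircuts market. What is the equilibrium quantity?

Set qd = qs: 982 - 6p = 176.5 + 3p.
805.5 = 9p, so p* = 89.5.
q* = 982 − 6(89.5) = 445.

q* = 445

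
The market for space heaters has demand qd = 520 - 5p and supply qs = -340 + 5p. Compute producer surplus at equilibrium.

Producer surplus = 810

Equilibrium: 520 - 5p = -340 + 5p gives p* = 86, q* = 90.
Supply starts at p = 68 (where qs = 0).
PS = ½(86 − 68)(90) = 810.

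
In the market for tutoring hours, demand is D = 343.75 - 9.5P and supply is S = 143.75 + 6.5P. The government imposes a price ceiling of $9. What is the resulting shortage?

Shortage = 56

Equilibrium price would be P* = 12.5, so the ceiling at 9 binds.
At P = 9: D = 343.75 − 9.5(9) = 258.25, S = 143.75 + 6.5(9) = 202.25.
Shortage = 258.25 − 202.25 = 56.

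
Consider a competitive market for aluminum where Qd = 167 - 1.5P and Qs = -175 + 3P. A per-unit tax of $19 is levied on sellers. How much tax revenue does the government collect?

Pre-tax equilibrium: P* = 76, Q* = 53.
Tax on sellers shifts supply to Qs = -175 + 3(P − 19) = -232 + 3P.
167 - 1.5P = -232 + 3P gives buyer price Pb = 266/3; sellers receive Ps = 266/3 − 19 = 209/3.
New quantity: Q = 167 − 1.5(266/3) = 34.
Revenue = 19 × 34 = 646.

Tax revenue = 646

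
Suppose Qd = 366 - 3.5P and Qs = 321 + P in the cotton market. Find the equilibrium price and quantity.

Set Qd = Qs: 366 - 3.5P = 321 + P.
45 = 4.5P, so P* = 10.
Q* = 366 − 3.5(10) = 331.

P* = 10, Q* = 331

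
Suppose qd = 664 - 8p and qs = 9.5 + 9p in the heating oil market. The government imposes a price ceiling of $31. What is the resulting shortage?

Shortage = 127.5

Equilibrium price would be p* = 38.5, so the ceiling at 31 binds.
At p = 31: qd = 664 − 8(31) = 416, qs = 9.5 + 9(31) = 288.5.
Shortage = 416 − 288.5 = 127.5.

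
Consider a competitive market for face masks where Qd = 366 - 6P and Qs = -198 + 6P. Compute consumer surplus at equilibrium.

Equilibrium: 366 - 6P = -198 + 6P gives P* = 47, Q* = 84.
Demand choke price (Qd = 0): P = 61.
CS = ½(61 − 47)(84) = 588.

Consumer surplus = 588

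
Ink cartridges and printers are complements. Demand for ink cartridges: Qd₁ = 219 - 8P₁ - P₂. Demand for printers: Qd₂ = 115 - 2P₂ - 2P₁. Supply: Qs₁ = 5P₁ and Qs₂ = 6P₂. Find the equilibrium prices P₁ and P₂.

Market 1: 219 - 8P₁ - P₂ = 5P₁ → 13P₁ + P₂ = 219.
Market 2: 8P₂ + 2P₁ = 115.
Eliminating P₂: 8×(1) − 1×(2) gives 102P₁ = 1637, so P₁ = 1637/102.
Back-substitute into (2): P₂ = (115 − 2×1637/102) / 8 = 1057/102.

P₁ = 1637/102, P₂ = 1057/102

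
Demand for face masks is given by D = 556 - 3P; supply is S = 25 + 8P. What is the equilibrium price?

Set D = S: 556 - 3P = 25 + 8P.
531 = 11P, so P* = 531/11.
Q* = 556 − 3(531/11) = 4523/11.

P* = 531/11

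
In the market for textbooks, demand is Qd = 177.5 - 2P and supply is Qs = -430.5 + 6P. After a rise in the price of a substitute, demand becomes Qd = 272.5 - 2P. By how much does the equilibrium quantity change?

Original equilibrium: P* = 76, Q* = 25.5.
New equilibrium: 272.5 - 2P = -430.5 + 6P, so 703 = 8P and P' = 87.875; Q' = 272.5 − 2(87.875) = 96.75.
Change in quantity: 96.75 − 25.5 = 71.25.

ΔQ = 71.25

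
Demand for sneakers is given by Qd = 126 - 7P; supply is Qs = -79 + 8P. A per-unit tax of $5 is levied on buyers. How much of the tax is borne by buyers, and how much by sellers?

Pre-tax equilibrium: P* = 41/3, Q* = 91/3.
Tax on buyers shifts demand to Qd = 126 − 7(P + 5) = 91 - 7P.
91 - 7P = -79 + 8P gives seller price Ps = 34/3; buyers pay Pb = 34/3 + 5 = 49/3.
New quantity: Q = 126 − 7(49/3) = 35/3.
Buyer burden = 49/3 − 41/3 = 8/3; seller burden = 41/3 − 34/3 = 7/3.

Buyers bear 8/3, sellers bear 7/3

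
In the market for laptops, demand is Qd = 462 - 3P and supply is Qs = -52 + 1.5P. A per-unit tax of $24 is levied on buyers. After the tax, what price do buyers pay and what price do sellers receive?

Pre-tax equilibrium: P* = 1028/9, Q* = 358/3.
Tax on buyers shifts demand to Qd = 462 − 3(P + 24) = 390 - 3P.
390 - 3P = -52 + 1.5P gives seller price Ps = 884/9; buyers pay Pb = 884/9 + 24 = 1100/9.
New quantity: Q = 462 − 3(1100/9) = 286/3.

Buyers pay 1100/9, sellers receive 884/9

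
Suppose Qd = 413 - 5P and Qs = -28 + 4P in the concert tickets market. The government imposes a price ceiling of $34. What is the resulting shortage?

Shortage = 135

Equilibrium price would be P* = 49, so the ceiling at 34 binds.
At P = 34: Qd = 413 − 5(34) = 243, Qs = -28 + 4(34) = 108.
Shortage = 243 − 108 = 135.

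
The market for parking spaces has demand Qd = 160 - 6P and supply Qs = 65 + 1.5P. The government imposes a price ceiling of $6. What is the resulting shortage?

Shortage = 50

Equilibrium price would be P* = 38/3, so the ceiling at 6 binds.
At P = 6: Qd = 160 − 6(6) = 124, Qs = 65 + 1.5(6) = 74.
Shortage = 124 − 74 = 50.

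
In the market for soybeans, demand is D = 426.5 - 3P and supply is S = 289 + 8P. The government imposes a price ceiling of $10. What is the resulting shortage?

Shortage = 27.5

Equilibrium price would be P* = 12.5, so the ceiling at 10 binds.
At P = 10: D = 426.5 − 3(10) = 396.5, S = 289 + 8(10) = 369.
Shortage = 396.5 − 369 = 27.5.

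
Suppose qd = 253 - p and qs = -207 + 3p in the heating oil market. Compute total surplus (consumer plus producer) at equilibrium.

Equilibrium: 253 - p = -207 + 3p gives p* = 115, q* = 138.
Demand choke price: p = 253; supply starts at p = 69.
CS = ½(253 − 115)(138) = 9522; PS = ½(115 − 69)(138) = 3174.

Total surplus = 12696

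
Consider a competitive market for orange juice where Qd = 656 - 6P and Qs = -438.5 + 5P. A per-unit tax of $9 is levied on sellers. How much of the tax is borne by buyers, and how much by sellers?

Pre-tax equilibrium: P* = 99.5, Q* = 59.
Tax on sellers shifts supply to Qs = -438.5 + 5(P − 9) = -483.5 + 5P.
656 - 6P = -483.5 + 5P gives buyer price Pb = 2279/22; sellers receive Ps = 2279/22 − 9 = 2081/22.
New quantity: Q = 656 − 6(2279/22) = 379/11.
Buyer burden = 2279/22 − 99.5 = 45/11; seller burden = 99.5 − 2081/22 = 54/11.

Buyers bear 45/11, sellers bear 54/11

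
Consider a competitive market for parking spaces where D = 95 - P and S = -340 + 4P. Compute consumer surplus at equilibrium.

Consumer surplus = 32

Equilibrium: 95 - P = -340 + 4P gives P* = 87, Q* = 8.
Demand choke price (D = 0): P = 95.
CS = ½(95 − 87)(8) = 32.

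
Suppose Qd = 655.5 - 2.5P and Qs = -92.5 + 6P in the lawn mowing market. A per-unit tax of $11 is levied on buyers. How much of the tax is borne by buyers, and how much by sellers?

Buyers bear 132/17, sellers bear 55/17

Pre-tax equilibrium: P* = 88, Q* = 435.5.
Tax on buyers shifts demand to Qd = 655.5 − 2.5(P + 11) = 628 - 2.5P.
628 - 2.5P = -92.5 + 6P gives seller price Ps = 1441/17; buyers pay Pb = 1441/17 + 11 = 1628/17.
New quantity: Q = 655.5 − 2.5(1628/17) = 14147/34.
Buyer burden = 1628/17 − 88 = 132/17; seller burden = 88 − 1441/17 = 55/17.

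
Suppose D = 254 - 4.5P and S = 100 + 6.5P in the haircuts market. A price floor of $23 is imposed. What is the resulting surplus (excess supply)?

Surplus = 99

Equilibrium price would be P* = 14, so the floor at 23 binds.
At P = 23: D = 150.5, S = 249.5.
Surplus = 249.5 − 150.5 = 99.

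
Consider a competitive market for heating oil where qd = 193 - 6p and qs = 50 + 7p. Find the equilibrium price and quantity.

p* = 11, q* = 127

Set qd = qs: 193 - 6p = 50 + 7p.
143 = 13p, so p* = 11.
q* = 193 − 6(11) = 127.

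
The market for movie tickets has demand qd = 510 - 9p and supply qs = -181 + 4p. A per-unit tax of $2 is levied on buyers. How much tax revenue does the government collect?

Pre-tax equilibrium: p* = 691/13, q* = 411/13.
Tax on buyers shifts demand to qd = 510 − 9(p + 2) = 492 - 9p.
492 - 9p = -181 + 4p gives seller price ps = 673/13; buyers pay pb = 673/13 + 2 = 699/13.
New quantity: q = 510 − 9(699/13) = 339/13.
Revenue = 2 × 339/13 = 678/13.

Tax revenue = 678/13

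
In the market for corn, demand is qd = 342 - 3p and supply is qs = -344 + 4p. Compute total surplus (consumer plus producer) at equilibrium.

Total surplus = 672

Equilibrium: 342 - 3p = -344 + 4p gives p* = 98, q* = 48.
Demand choke price: p = 114; supply starts at p = 86.
CS = ½(114 − 98)(48) = 384; PS = ½(98 − 86)(48) = 288.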